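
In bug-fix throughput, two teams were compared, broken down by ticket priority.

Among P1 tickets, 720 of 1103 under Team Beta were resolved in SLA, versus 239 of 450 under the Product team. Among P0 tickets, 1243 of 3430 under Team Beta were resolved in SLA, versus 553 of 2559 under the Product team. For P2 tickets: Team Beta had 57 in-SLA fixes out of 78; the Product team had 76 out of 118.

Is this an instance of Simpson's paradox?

No

P1: Team Beta 720/1103 = 65.3%, the Product team 239/450 = 53.1% → Team Beta
P0: Team Beta 1243/3430 = 36.2%, the Product team 553/2559 = 21.6% → Team Beta
P2: Team Beta 57/78 = 73.1%, the Product team 76/118 = 64.4% → Team Beta
Overall: Team Beta 2020/4611 = 43.8%, the Product team 868/3127 = 27.8% → Team Beta
Team Beta wins overall and in every ticket group — no reversal.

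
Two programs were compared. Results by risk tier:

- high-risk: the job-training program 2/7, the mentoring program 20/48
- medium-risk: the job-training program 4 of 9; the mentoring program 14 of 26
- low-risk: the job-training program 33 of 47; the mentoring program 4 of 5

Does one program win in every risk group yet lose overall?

Yes

High-risk: the job-training program 2/7 = 28.6%, the mentoring program 20/48 = 41.7% → the mentoring program
Medium-risk: the job-training program 4/9 = 44.4%, the mentoring program 14/26 = 53.8% → the mentoring program
Low-risk: the job-training program 33/47 = 70.2%, the mentoring program 4/5 = 80.0% → the mentoring program
Overall: the job-training program 39/63 = 61.9%, the mentoring program 38/79 = 48.1% → the job-training program
The mentoring program wins each risk group but the job-training program wins overall — the comparison reverses. The mentoring program's participants skew toward high-risk, which has a lower base rate.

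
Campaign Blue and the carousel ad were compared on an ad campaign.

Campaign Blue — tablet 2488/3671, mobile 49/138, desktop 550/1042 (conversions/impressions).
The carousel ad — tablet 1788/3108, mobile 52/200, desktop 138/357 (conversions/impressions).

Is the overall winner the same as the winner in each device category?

Tablet: Campaign Blue 2488/3671 = 67.8%, the carousel ad 1788/3108 = 57.5% → Campaign Blue
Mobile: Campaign Blue 49/138 = 35.5%, the carousel ad 52/200 = 26.0% → Campaign Blue
Desktop: Campaign Blue 550/1042 = 52.8%, the carousel ad 138/357 = 38.7% → Campaign Blue
Overall: Campaign Blue 3087/4851 = 63.6%, the carousel ad 1978/3665 = 54.0% → Campaign Blue
Campaign Blue wins overall and in every device group — no reversal.

Yes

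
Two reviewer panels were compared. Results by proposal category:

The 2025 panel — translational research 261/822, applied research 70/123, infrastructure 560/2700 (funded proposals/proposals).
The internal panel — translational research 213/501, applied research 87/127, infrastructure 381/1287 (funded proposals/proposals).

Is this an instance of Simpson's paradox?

Translational research: the 2025 panel 261/822 = 31.8%, the internal panel 213/501 = 42.5% → the internal panel
Applied research: the 2025 panel 70/123 = 56.9%, the internal panel 87/127 = 68.5% → the internal panel
Infrastructure: the 2025 panel 560/2700 = 20.7%, the internal panel 381/1287 = 29.6% → the internal panel
Overall: the 2025 panel 891/3645 = 24.4%, the internal panel 681/1915 = 35.6% → the internal panel
The internal panel wins overall and in every proposal group — no reversal.

No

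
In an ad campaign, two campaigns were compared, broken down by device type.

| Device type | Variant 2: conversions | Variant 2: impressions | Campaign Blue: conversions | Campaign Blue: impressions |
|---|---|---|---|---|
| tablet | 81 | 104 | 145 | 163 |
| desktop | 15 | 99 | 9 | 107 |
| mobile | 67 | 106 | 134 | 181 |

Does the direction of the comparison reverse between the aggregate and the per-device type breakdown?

No

Tablet: Variant 2 81/104 = 77.9%, Campaign Blue 145/163 = 89.0% → Campaign Blue
Desktop: Variant 2 15/99 = 15.2%, Campaign Blue 9/107 = 8.4% → Variant 2
Mobile: Variant 2 67/106 = 63.2%, Campaign Blue 134/181 = 74.0% → Campaign Blue
Overall: Variant 2 163/309 = 52.8%, Campaign Blue 288/451 = 63.9% → Campaign Blue
Neither sweeps: Variant 2 wins 1 of 3 groups, Campaign Blue wins 2. Campaign Blue wins overall but not every group — no Simpson reversal.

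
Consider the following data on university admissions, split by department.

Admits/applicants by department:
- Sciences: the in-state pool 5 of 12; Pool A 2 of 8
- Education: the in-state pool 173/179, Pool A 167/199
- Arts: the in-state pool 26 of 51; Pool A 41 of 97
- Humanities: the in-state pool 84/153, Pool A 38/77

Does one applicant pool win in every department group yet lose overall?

No

Sciences: the in-state pool 5/12 = 41.7%, Pool A 2/8 = 25.0% → the in-state pool
Education: the in-state pool 173/179 = 96.6%, Pool A 167/199 = 83.9% → the in-state pool
Arts: the in-state pool 26/51 = 51.0%, Pool A 41/97 = 42.3% → the in-state pool
Humanities: the in-state pool 84/153 = 54.9%, Pool A 38/77 = 49.4% → the in-state pool
Overall: the in-state pool 288/395 = 72.9%, Pool A 248/381 = 65.1% → the in-state pool
The in-state pool wins overall and in every department group — no reversal.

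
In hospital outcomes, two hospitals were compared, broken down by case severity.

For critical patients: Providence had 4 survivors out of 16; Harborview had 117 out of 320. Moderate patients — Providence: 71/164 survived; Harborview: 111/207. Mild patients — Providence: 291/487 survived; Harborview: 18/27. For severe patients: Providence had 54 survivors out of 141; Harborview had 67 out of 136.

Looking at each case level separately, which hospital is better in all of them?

Critical: Providence 4/16 = 25.0%, Harborview 117/320 = 36.6% → Harborview
Moderate: Providence 71/164 = 43.3%, Harborview 111/207 = 53.6% → Harborview
Mild: Providence 291/487 = 59.8%, Harborview 18/27 = 66.7% → Harborview
Severe: Providence 54/141 = 38.3%, Harborview 67/136 = 49.3% → Harborview
Harborview has the higher rate in all 4 groups.

Harborview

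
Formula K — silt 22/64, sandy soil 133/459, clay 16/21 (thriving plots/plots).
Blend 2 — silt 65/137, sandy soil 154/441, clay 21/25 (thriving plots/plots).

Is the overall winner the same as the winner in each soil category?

Silt: Formula K 22/64 = 34.4%, Blend 2 65/137 = 47.4% → Blend 2
Sandy soil: Formula K 133/459 = 29.0%, Blend 2 154/441 = 34.9% → Blend 2
Clay: Formula K 16/21 = 76.2%, Blend 2 21/25 = 84.0% → Blend 2
Overall: Formula K 171/544 = 31.4%, Blend 2 240/603 = 39.8% → Blend 2
Blend 2 wins overall and in every soil group — no reversal.

Yes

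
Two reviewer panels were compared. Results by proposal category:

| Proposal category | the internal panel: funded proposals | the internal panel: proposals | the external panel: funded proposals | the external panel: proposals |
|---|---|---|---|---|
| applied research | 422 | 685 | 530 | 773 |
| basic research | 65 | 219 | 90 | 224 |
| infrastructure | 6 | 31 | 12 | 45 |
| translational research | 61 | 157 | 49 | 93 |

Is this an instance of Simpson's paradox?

No

Applied research: the internal panel 422/685 = 61.6%, the external panel 530/773 = 68.6% → the external panel
Basic research: the internal panel 65/219 = 29.7%, the external panel 90/224 = 40.2% → the external panel
Infrastructure: the internal panel 6/31 = 19.4%, the external panel 12/45 = 26.7% → the external panel
Translational research: the internal panel 61/157 = 38.9%, the external panel 49/93 = 52.7% → the external panel
Overall: the internal panel 554/1092 = 50.7%, the external panel 681/1135 = 60.0% → the external panel
The external panel wins overall and in every proposal group — no reversal.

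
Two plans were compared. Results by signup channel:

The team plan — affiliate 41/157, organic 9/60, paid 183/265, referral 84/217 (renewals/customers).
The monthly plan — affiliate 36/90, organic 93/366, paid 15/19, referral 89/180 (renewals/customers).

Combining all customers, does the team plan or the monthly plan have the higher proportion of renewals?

Affiliate: the team plan 41/157 = 26.1%, the monthly plan 36/90 = 40.0% → the monthly plan
Organic: the team plan 9/60 = 15.0%, the monthly plan 93/366 = 25.4% → the monthly plan
Paid: the team plan 183/265 = 69.1%, the monthly plan 15/19 = 78.9% → the monthly plan
Referral: the team plan 84/217 = 38.7%, the monthly plan 89/180 = 49.4% → the monthly plan
Overall: the team plan 317/699 = 45.4%, the monthly plan 233/655 = 35.6% → the team plan
(The monthly plan wins every signup group but the team plan wins overall — the monthly plan's customers skew toward the low-rate organic group.)

the team plan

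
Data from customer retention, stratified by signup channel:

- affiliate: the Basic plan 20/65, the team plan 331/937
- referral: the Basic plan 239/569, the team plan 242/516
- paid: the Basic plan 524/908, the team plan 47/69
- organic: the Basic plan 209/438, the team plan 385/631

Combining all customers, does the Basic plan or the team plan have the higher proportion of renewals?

the Basic plan

Affiliate: the Basic plan 20/65 = 30.8%, the team plan 331/937 = 35.3% → the team plan
Referral: the Basic plan 239/569 = 42.0%, the team plan 242/516 = 46.9% → the team plan
Paid: the Basic plan 524/908 = 57.7%, the team plan 47/69 = 68.1% → the team plan
Organic: the Basic plan 209/438 = 47.7%, the team plan 385/631 = 61.0% → the team plan
Overall: the Basic plan 992/1980 = 50.1%, the team plan 1005/2153 = 46.7% → the Basic plan
(The team plan wins every signup group but the Basic plan wins overall — the team plan's customers skew toward the low-rate affiliate group.)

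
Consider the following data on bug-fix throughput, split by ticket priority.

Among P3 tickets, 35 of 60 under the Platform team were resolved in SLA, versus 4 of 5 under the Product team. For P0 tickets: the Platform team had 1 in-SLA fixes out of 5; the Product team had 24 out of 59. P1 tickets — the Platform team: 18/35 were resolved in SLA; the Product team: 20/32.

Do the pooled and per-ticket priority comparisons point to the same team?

No

P3: the Platform team 35/60 = 58.3%, the Product team 4/5 = 80.0% → the Product team
P0: the Platform team 1/5 = 20.0%, the Product team 24/59 = 40.7% → the Product team
P1: the Platform team 18/35 = 51.4%, the Product team 20/32 = 62.5% → the Product team
Overall: the Platform team 54/100 = 54.0%, the Product team 48/96 = 50.0% → the Platform team
The Product team wins each ticket group but the Platform team wins overall — the comparison reverses. The Product team's tickets skew toward P0, which has a lower base rate.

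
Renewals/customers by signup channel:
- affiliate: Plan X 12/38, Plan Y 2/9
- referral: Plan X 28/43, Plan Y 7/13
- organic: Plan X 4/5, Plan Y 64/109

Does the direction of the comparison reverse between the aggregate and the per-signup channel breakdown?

Affiliate: Plan X 12/38 = 31.6%, Plan Y 2/9 = 22.2% → Plan X
Referral: Plan X 28/43 = 65.1%, Plan Y 7/13 = 53.8% → Plan X
Organic: Plan X 4/5 = 80.0%, Plan Y 64/109 = 58.7% → Plan X
Overall: Plan X 44/86 = 51.2%, Plan Y 73/131 = 55.7% → Plan Y
Plan X wins each signup group but Plan Y wins overall — the comparison reverses. Plan X's customers skew toward affiliate, which has a lower base rate.

Yes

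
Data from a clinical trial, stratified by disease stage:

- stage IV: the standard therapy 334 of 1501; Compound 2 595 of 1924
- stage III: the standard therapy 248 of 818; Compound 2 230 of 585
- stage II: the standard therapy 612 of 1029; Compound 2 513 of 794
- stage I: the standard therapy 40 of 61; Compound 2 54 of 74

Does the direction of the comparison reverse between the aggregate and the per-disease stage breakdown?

Stage IV: the standard therapy 334/1501 = 22.3%, Compound 2 595/1924 = 30.9% → Compound 2
Stage III: the standard therapy 248/818 = 30.3%, Compound 2 230/585 = 39.3% → Compound 2
Stage II: the standard therapy 612/1029 = 59.5%, Compound 2 513/794 = 64.6% → Compound 2
Stage I: the standard therapy 40/61 = 65.6%, Compound 2 54/74 = 73.0% → Compound 2
Overall: the standard therapy 1234/3409 = 36.2%, Compound 2 1392/3377 = 41.2% → Compound 2
Compound 2 wins overall and in every disease group — no reversal.

No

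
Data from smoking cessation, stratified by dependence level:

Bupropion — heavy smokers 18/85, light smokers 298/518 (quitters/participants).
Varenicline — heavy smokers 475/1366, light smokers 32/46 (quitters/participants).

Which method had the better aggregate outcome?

bupropion

Heavy smokers: bupropion 18/85 = 21.2%, varenicline 475/1366 = 34.8% → varenicline
Light smokers: bupropion 298/518 = 57.5%, varenicline 32/46 = 69.6% → varenicline
Overall: bupropion 316/603 = 52.4%, varenicline 507/1412 = 35.9% → bupropion
(Varenicline wins every dependence group but bupropion wins overall — varenicline's participants skew toward the low-rate heavy smokers group.)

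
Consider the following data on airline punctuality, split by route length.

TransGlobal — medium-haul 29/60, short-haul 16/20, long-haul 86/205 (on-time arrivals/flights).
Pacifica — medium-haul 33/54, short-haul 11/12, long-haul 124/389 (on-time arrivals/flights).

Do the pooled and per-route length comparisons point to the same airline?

No

Medium-haul: TransGlobal 29/60 = 48.3%, Pacifica 33/54 = 61.1% → Pacifica
Short-haul: TransGlobal 16/20 = 80.0%, Pacifica 11/12 = 91.7% → Pacifica
Long-haul: TransGlobal 86/205 = 42.0%, Pacifica 124/389 = 31.9% → TransGlobal
Overall: TransGlobal 131/285 = 46.0%, Pacifica 168/455 = 36.9% → TransGlobal
Neither sweeps: TransGlobal wins 1 of 3 groups, Pacifica wins 2. TransGlobal wins overall but not every group — no Simpson reversal.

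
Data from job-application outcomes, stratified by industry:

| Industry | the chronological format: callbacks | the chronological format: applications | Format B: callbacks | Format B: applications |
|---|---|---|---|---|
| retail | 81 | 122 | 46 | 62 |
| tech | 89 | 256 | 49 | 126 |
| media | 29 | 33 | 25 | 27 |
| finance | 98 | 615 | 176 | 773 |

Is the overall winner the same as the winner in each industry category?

Yes

Retail: the chronological format 81/122 = 66.4%, Format B 46/62 = 74.2% → Format B
Tech: the chronological format 89/256 = 34.8%, Format B 49/126 = 38.9% → Format B
Media: the chronological format 29/33 = 87.9%, Format B 25/27 = 92.6% → Format B
Finance: the chronological format 98/615 = 15.9%, Format B 176/773 = 22.8% → Format B
Overall: the chronological format 297/1026 = 28.9%, Format B 296/988 = 30.0% → Format B
Format B wins overall and in every industry group — no reversal.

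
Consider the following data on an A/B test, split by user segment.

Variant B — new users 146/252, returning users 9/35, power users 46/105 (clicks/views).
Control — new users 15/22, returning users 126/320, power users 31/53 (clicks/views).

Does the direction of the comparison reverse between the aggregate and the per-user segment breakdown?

Yes

New users: Variant B 146/252 = 57.9%, Control 15/22 = 68.2% → Control
Returning users: Variant B 9/35 = 25.7%, Control 126/320 = 39.4% → Control
Power users: Variant B 46/105 = 43.8%, Control 31/53 = 58.5% → Control
Overall: Variant B 201/392 = 51.3%, Control 172/395 = 43.5% → Variant B
Control wins each user group but Variant B wins overall — the comparison reverses. Control's views skew toward returning users, which has a lower base rate.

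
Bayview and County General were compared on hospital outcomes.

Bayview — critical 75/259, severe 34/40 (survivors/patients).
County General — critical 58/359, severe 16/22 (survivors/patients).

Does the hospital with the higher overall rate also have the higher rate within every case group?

Yes

Critical: Bayview 75/259 = 29.0%, County General 58/359 = 16.2% → Bayview
Severe: Bayview 34/40 = 85.0%, County General 16/22 = 72.7% → Bayview
Overall: Bayview 109/299 = 36.5%, County General 74/381 = 19.4% → Bayview
Bayview wins overall and in every case group — no reversal.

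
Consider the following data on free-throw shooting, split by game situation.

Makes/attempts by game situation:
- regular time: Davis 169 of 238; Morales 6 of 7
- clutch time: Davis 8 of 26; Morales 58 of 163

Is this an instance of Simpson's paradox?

Regular time: Davis 169/238 = 71.0%, Morales 6/7 = 85.7% → Morales
Clutch time: Davis 8/26 = 30.8%, Morales 58/163 = 35.6% → Morales
Overall: Davis 177/264 = 67.0%, Morales 64/170 = 37.6% → Davis
Morales wins each game group but Davis wins overall — the comparison reverses. Morales's attempts skew toward clutch time, which has a lower base rate.

Yes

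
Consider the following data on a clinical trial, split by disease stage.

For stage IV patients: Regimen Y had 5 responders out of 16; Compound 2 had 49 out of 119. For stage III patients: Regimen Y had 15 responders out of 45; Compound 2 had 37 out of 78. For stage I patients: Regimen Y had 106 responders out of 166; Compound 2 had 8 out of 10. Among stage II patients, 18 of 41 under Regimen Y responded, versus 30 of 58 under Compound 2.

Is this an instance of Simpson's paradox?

Stage IV: Regimen Y 5/16 = 31.2%, Compound 2 49/119 = 41.2% → Compound 2
Stage III: Regimen Y 15/45 = 33.3%, Compound 2 37/78 = 47.4% → Compound 2
Stage I: Regimen Y 106/166 = 63.9%, Compound 2 8/10 = 80.0% → Compound 2
Stage II: Regimen Y 18/41 = 43.9%, Compound 2 30/58 = 51.7% → Compound 2
Overall: Regimen Y 144/268 = 53.7%, Compound 2 124/265 = 46.8% → Regimen Y
Compound 2 wins each disease group but Regimen Y wins overall — the comparison reverses. Compound 2's patients skew toward stage IV, which has a lower base rate.

Yes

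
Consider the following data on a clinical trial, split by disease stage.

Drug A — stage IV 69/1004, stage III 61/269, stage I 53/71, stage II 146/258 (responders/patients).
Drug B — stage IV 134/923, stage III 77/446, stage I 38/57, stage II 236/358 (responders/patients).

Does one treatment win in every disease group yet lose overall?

No

Stage IV: Drug A 69/1004 = 6.9%, Drug B 134/923 = 14.5% → Drug B
Stage III: Drug A 61/269 = 22.7%, Drug B 77/446 = 17.3% → Drug A
Stage I: Drug A 53/71 = 74.6%, Drug B 38/57 = 66.7% → Drug A
Stage II: Drug A 146/258 = 56.6%, Drug B 236/358 = 65.9% → Drug B
Overall: Drug A 329/1602 = 20.5%, Drug B 485/1784 = 27.2% → Drug B
Neither sweeps: Drug A wins 2 of 4 groups, Drug B wins 2. Drug B wins overall but not every group — no Simpson reversal.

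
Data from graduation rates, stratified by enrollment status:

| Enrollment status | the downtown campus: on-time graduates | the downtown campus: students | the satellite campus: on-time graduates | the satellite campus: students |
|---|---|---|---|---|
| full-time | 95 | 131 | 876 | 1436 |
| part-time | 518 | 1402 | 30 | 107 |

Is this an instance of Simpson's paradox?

Full-time: the downtown campus 95/131 = 72.5%, the satellite campus 876/1436 = 61.0% → the downtown campus
Part-time: the downtown campus 518/1402 = 36.9%, the satellite campus 30/107 = 28.0% → the downtown campus
Overall: the downtown campus 613/1533 = 40.0%, the satellite campus 906/1543 = 58.7% → the satellite campus
The downtown campus wins each enrollment group but the satellite campus wins overall — the comparison reverses. The downtown campus's students skew toward part-time, which has a lower base rate.

Yes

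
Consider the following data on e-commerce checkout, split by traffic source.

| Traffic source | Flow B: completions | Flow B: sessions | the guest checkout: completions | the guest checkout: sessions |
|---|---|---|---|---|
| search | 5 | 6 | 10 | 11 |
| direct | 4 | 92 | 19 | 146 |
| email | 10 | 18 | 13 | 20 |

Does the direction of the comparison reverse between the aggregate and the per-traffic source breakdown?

Search: Flow B 5/6 = 83.3%, the guest checkout 10/11 = 90.9% → the guest checkout
Direct: Flow B 4/92 = 4.3%, the guest checkout 19/146 = 13.0% → the guest checkout
Email: Flow B 10/18 = 55.6%, the guest checkout 13/20 = 65.0% → the guest checkout
Overall: Flow B 19/116 = 16.4%, the guest checkout 42/177 = 23.7% → the guest checkout
The guest checkout wins overall and in every traffic group — no reversal.

No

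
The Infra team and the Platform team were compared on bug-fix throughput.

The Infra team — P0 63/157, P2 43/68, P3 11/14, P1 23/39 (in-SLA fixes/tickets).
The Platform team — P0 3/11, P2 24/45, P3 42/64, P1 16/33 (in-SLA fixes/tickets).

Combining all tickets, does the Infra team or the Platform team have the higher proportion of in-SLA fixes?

the Platform team

P0: the Infra team 63/157 = 40.1%, the Platform team 3/11 = 27.3% → the Infra team
P2: the Infra team 43/68 = 63.2%, the Platform team 24/45 = 53.3% → the Infra team
P3: the Infra team 11/14 = 78.6%, the Platform team 42/64 = 65.6% → the Infra team
P1: the Infra team 23/39 = 59.0%, the Platform team 16/33 = 48.5% → the Infra team
Overall: the Infra team 140/278 = 50.4%, the Platform team 85/153 = 55.6% → the Platform team
(The Infra team wins every ticket group but the Platform team wins overall — the Infra team's tickets skew toward the low-rate P0 group.)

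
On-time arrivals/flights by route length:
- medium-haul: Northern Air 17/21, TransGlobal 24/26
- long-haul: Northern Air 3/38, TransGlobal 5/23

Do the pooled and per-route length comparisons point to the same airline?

Yes

Medium-haul: Northern Air 17/21 = 81.0%, TransGlobal 24/26 = 92.3% → TransGlobal
Long-haul: Northern Air 3/38 = 7.9%, TransGlobal 5/23 = 21.7% → TransGlobal
Overall: Northern Air 20/59 = 33.9%, TransGlobal 29/49 = 59.2% → TransGlobal
TransGlobal wins overall and in every route group — no reversal.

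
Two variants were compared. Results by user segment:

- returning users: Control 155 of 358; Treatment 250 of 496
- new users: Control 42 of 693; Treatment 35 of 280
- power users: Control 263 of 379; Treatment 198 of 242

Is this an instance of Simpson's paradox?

Returning users: Control 155/358 = 43.3%, Treatment 250/496 = 50.4% → Treatment
New users: Control 42/693 = 6.1%, Treatment 35/280 = 12.5% → Treatment
Power users: Control 263/379 = 69.4%, Treatment 198/242 = 81.8% → Treatment
Overall: Control 460/1430 = 32.2%, Treatment 483/1018 = 47.4% → Treatment
Treatment wins overall and in every user group — no reversal.

No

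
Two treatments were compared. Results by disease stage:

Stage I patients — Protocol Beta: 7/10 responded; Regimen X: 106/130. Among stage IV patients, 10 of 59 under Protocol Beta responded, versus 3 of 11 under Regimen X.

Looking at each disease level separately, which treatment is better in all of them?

Regimen X

Stage I: Protocol Beta 7/10 = 70.0%, Regimen X 106/130 = 81.5% → Regimen X
Stage IV: Protocol Beta 10/59 = 16.9%, Regimen X 3/11 = 27.3% → Regimen X
Regimen X has the higher rate in both groups.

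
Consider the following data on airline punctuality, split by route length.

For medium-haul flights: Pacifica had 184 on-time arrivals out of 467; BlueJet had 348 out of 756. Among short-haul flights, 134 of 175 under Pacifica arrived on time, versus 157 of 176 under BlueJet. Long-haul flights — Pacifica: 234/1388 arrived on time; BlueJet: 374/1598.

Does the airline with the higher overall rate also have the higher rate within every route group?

Yes

Medium-haul: Pacifica 184/467 = 39.4%, BlueJet 348/756 = 46.0% → BlueJet
Short-haul: Pacifica 134/175 = 76.6%, BlueJet 157/176 = 89.2% → BlueJet
Long-haul: Pacifica 234/1388 = 16.9%, BlueJet 374/1598 = 23.4% → BlueJet
Overall: Pacifica 552/2030 = 27.2%, BlueJet 879/2530 = 34.7% → BlueJet
BlueJet wins overall and in every route group — no reversal.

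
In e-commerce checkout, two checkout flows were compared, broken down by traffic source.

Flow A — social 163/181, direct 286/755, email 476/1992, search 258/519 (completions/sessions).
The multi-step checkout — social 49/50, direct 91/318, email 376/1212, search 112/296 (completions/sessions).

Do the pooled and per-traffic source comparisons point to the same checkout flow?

Social: Flow A 163/181 = 90.1%, the multi-step checkout 49/50 = 98.0% → the multi-step checkout
Direct: Flow A 286/755 = 37.9%, the multi-step checkout 91/318 = 28.6% → Flow A
Email: Flow A 476/1992 = 23.9%, the multi-step checkout 376/1212 = 31.0% → the multi-step checkout
Search: Flow A 258/519 = 49.7%, the multi-step checkout 112/296 = 37.8% → Flow A
Overall: Flow A 1183/3447 = 34.3%, the multi-step checkout 628/1876 = 33.5% → Flow A
Neither sweeps: Flow A wins 2 of 4 groups, the multi-step checkout wins 2. Flow A wins overall but not every group — no Simpson reversal.

No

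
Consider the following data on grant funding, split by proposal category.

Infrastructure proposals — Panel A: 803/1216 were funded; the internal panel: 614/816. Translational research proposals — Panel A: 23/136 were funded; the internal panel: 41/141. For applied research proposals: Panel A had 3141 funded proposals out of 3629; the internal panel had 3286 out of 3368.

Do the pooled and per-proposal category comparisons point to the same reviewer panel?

Yes

Infrastructure: Panel A 803/1216 = 66.0%, the internal panel 614/816 = 75.2% → the internal panel
Translational research: Panel A 23/136 = 16.9%, the internal panel 41/141 = 29.1% → the internal panel
Applied research: Panel A 3141/3629 = 86.6%, the internal panel 3286/3368 = 97.6% → the internal panel
Overall: Panel A 3967/4981 = 79.6%, the internal panel 3941/4325 = 91.1% → the internal panel
The internal panel wins overall and in every proposal group — no reversal.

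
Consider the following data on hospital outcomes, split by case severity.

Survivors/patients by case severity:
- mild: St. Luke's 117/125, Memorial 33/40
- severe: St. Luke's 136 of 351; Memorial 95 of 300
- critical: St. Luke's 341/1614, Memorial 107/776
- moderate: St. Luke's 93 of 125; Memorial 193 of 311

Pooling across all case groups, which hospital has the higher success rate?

Mild: St. Luke's 117/125 = 93.6%, Memorial 33/40 = 82.5% → St. Luke's
Severe: St. Luke's 136/351 = 38.7%, Memorial 95/300 = 31.7% → St. Luke's
Critical: St. Luke's 341/1614 = 21.1%, Memorial 107/776 = 13.8% → St. Luke's
Moderate: St. Luke's 93/125 = 74.4%, Memorial 193/311 = 62.1% → St. Luke's
Overall: St. Luke's 687/2215 = 31.0%, Memorial 428/1427 = 30.0% → St. Luke's

St. Luke's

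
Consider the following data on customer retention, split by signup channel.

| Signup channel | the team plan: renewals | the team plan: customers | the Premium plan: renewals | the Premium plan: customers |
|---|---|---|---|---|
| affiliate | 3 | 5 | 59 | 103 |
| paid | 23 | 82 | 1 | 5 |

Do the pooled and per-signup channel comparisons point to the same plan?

No

Affiliate: the team plan 3/5 = 60.0%, the Premium plan 59/103 = 57.3% → the team plan
Paid: the team plan 23/82 = 28.0%, the Premium plan 1/5 = 20.0% → the team plan
Overall: the team plan 26/87 = 29.9%, the Premium plan 60/108 = 55.6% → the Premium plan
The team plan wins each signup group but the Premium plan wins overall — the comparison reverses. The team plan's customers skew toward paid, which has a lower base rate.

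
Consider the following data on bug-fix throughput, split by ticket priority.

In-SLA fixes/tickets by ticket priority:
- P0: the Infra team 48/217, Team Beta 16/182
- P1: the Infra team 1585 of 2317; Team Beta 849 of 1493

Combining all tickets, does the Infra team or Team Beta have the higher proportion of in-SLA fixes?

P0: the Infra team 48/217 = 22.1%, Team Beta 16/182 = 8.8% → the Infra team
P1: the Infra team 1585/2317 = 68.4%, Team Beta 849/1493 = 56.9% → the Infra team
Overall: the Infra team 1633/2534 = 64.4%, Team Beta 865/1675 = 51.6% → the Infra team

the Infra team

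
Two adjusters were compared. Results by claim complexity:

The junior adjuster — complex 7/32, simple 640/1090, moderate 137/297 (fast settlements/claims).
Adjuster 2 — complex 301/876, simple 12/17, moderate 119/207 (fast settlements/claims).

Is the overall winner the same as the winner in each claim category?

Complex: the junior adjuster 7/32 = 21.9%, Adjuster 2 301/876 = 34.4% → Adjuster 2
Simple: the junior adjuster 640/1090 = 58.7%, Adjuster 2 12/17 = 70.6% → Adjuster 2
Moderate: the junior adjuster 137/297 = 46.1%, Adjuster 2 119/207 = 57.5% → Adjuster 2
Overall: the junior adjuster 784/1419 = 55.3%, Adjuster 2 432/1100 = 39.3% → the junior adjuster
Adjuster 2 wins each claim group but the junior adjuster wins overall — the comparison reverses. Adjuster 2's claims skew toward complex, which has a lower base rate.

No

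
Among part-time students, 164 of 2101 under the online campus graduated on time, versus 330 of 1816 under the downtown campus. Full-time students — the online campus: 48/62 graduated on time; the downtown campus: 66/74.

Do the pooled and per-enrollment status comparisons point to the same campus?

Yes

Part-time: the online campus 164/2101 = 7.8%, the downtown campus 330/1816 = 18.2% → the downtown campus
Full-time: the online campus 48/62 = 77.4%, the downtown campus 66/74 = 89.2% → the downtown campus
Overall: the online campus 212/2163 = 9.8%, the downtown campus 396/1890 = 21.0% → the downtown campus
The downtown campus wins overall and in every enrollment group — no reversal.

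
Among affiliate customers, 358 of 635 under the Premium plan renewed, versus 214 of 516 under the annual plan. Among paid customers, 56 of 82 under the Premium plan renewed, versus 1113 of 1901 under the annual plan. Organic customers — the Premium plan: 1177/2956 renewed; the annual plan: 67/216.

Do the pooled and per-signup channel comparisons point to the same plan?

Affiliate: the Premium plan 358/635 = 56.4%, the annual plan 214/516 = 41.5% → the Premium plan
Paid: the Premium plan 56/82 = 68.3%, the annual plan 1113/1901 = 58.5% → the Premium plan
Organic: the Premium plan 1177/2956 = 39.8%, the annual plan 67/216 = 31.0% → the Premium plan
Overall: the Premium plan 1591/3673 = 43.3%, the annual plan 1394/2633 = 52.9% → the annual plan
The Premium plan wins each signup group but the annual plan wins overall — the comparison reverses. The Premium plan's customers skew toward organic, which has a lower base rate.

No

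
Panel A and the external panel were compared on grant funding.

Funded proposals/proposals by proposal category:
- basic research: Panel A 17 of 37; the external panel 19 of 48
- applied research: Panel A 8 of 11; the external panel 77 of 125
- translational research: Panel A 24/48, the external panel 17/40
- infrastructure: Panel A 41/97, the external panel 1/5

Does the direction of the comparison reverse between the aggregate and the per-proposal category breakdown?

Basic research: Panel A 17/37 = 45.9%, the external panel 19/48 = 39.6% → Panel A
Applied research: Panel A 8/11 = 72.7%, the external panel 77/125 = 61.6% → Panel A
Translational research: Panel A 24/48 = 50.0%, the external panel 17/40 = 42.5% → Panel A
Infrastructure: Panel A 41/97 = 42.3%, the external panel 1/5 = 20.0% → Panel A
Overall: Panel A 90/193 = 46.6%, the external panel 114/218 = 52.3% → the external panel
Panel A wins each proposal group but the external panel wins overall — the comparison reverses. Panel A's proposals skew toward infrastructure, which has a lower base rate.

Yes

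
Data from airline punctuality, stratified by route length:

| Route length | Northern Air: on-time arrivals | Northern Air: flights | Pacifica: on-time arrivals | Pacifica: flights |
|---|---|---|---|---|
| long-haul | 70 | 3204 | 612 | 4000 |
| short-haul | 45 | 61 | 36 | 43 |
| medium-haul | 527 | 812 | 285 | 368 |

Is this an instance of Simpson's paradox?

No

Long-haul: Northern Air 70/3204 = 2.2%, Pacifica 612/4000 = 15.3% → Pacifica
Short-haul: Northern Air 45/61 = 73.8%, Pacifica 36/43 = 83.7% → Pacifica
Medium-haul: Northern Air 527/812 = 64.9%, Pacifica 285/368 = 77.4% → Pacifica
Overall: Northern Air 642/4077 = 15.7%, Pacifica 933/4411 = 21.2% → Pacifica
Pacifica wins overall and in every route group — no reversal.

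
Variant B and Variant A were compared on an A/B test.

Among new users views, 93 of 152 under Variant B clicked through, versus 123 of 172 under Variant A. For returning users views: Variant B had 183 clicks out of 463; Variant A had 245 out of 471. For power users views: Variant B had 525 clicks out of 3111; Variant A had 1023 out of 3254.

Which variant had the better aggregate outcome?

New users: Variant B 93/152 = 61.2%, Variant A 123/172 = 71.5% → Variant A
Returning users: Variant B 183/463 = 39.5%, Variant A 245/471 = 52.0% → Variant A
Power users: Variant B 525/3111 = 16.9%, Variant A 1023/3254 = 31.4% → Variant A
Overall: Variant B 801/3726 = 21.5%, Variant A 1391/3897 = 35.7% → Variant A

Variant A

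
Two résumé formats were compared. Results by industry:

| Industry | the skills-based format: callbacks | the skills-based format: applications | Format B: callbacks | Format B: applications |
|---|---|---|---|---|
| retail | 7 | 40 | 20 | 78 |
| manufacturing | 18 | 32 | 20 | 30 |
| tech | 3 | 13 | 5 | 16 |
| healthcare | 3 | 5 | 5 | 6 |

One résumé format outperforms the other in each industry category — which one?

Retail: the skills-based format 7/40 = 17.5%, Format B 20/78 = 25.6% → Format B
Manufacturing: the skills-based format 18/32 = 56.2%, Format B 20/30 = 66.7% → Format B
Tech: the skills-based format 3/13 = 23.1%, Format B 5/16 = 31.2% → Format B
Healthcare: the skills-based format 3/5 = 60.0%, Format B 5/6 = 83.3% → Format B
Format B has the higher rate in all 4 groups.

Format B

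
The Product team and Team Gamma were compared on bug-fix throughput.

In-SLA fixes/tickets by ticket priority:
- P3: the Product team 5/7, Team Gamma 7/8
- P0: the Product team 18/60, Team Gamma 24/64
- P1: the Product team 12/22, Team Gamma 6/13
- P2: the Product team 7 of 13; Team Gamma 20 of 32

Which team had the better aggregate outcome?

Team Gamma

P3: the Product team 5/7 = 71.4%, Team Gamma 7/8 = 87.5% → Team Gamma
P0: the Product team 18/60 = 30.0%, Team Gamma 24/64 = 37.5% → Team Gamma
P1: the Product team 12/22 = 54.5%, Team Gamma 6/13 = 46.2% → the Product team
P2: the Product team 7/13 = 53.8%, Team Gamma 20/32 = 62.5% → Team Gamma
Overall: the Product team 42/102 = 41.2%, Team Gamma 57/117 = 48.7% → Team Gamma
(Neither sweeps every ticket group, but Team Gamma has the higher pooled rate.)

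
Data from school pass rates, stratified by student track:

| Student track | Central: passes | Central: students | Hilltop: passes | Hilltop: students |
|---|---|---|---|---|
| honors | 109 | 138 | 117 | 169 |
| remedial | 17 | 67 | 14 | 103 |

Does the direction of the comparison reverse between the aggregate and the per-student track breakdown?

Honors: Central 109/138 = 79.0%, Hilltop 117/169 = 69.2% → Central
Remedial: Central 17/67 = 25.4%, Hilltop 14/103 = 13.6% → Central
Overall: Central 126/205 = 61.5%, Hilltop 131/272 = 48.2% → Central
Central wins overall and in every student group — no reversal.

No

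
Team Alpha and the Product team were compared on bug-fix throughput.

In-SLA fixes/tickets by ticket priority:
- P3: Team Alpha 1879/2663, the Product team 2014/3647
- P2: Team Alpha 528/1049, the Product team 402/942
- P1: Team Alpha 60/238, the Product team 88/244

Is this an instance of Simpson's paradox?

No

P3: Team Alpha 1879/2663 = 70.6%, the Product team 2014/3647 = 55.2% → Team Alpha
P2: Team Alpha 528/1049 = 50.3%, the Product team 402/942 = 42.7% → Team Alpha
P1: Team Alpha 60/238 = 25.2%, the Product team 88/244 = 36.1% → the Product team
Overall: Team Alpha 2467/3950 = 62.5%, the Product team 2504/4833 = 51.8% → Team Alpha
Neither sweeps: Team Alpha wins 2 of 3 groups, the Product team wins 1. Team Alpha wins overall but not every group — no Simpson reversal.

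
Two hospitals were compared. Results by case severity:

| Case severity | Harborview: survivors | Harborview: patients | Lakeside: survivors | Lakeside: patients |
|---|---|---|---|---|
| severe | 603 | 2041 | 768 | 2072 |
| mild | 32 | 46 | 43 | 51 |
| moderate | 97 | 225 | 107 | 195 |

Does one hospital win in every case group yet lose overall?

Severe: Harborview 603/2041 = 29.5%, Lakeside 768/2072 = 37.1% → Lakeside
Mild: Harborview 32/46 = 69.6%, Lakeside 43/51 = 84.3% → Lakeside
Moderate: Harborview 97/225 = 43.1%, Lakeside 107/195 = 54.9% → Lakeside
Overall: Harborview 732/2312 = 31.7%, Lakeside 918/2318 = 39.6% → Lakeside
Lakeside wins overall and in every case group — no reversal.

No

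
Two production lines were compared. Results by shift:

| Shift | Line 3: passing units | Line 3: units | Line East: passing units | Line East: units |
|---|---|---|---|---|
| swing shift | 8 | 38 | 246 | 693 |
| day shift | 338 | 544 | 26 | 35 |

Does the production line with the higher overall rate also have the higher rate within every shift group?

No

Swing shift: Line 3 8/38 = 21.1%, Line East 246/693 = 35.5% → Line East
Day shift: Line 3 338/544 = 62.1%, Line East 26/35 = 74.3% → Line East
Overall: Line 3 346/582 = 59.5%, Line East 272/728 = 37.4% → Line 3
Line East wins each shift group but Line 3 wins overall — the comparison reverses. Line East's units skew toward swing shift, which has a lower base rate.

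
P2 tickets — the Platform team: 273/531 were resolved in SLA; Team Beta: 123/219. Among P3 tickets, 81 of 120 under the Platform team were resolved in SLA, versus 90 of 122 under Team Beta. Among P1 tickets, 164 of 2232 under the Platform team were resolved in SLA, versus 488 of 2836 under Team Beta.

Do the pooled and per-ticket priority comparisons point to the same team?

P2: the Platform team 273/531 = 51.4%, Team Beta 123/219 = 56.2% → Team Beta
P3: the Platform team 81/120 = 67.5%, Team Beta 90/122 = 73.8% → Team Beta
P1: the Platform team 164/2232 = 7.3%, Team Beta 488/2836 = 17.2% → Team Beta
Overall: the Platform team 518/2883 = 18.0%, Team Beta 701/3177 = 22.1% → Team Beta
Team Beta wins overall and in every ticket group — no reversal.

Yes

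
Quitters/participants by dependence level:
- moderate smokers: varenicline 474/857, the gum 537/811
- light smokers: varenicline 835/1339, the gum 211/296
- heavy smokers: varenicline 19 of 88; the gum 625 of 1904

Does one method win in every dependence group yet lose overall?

Moderate smokers: varenicline 474/857 = 55.3%, the gum 537/811 = 66.2% → the gum
Light smokers: varenicline 835/1339 = 62.4%, the gum 211/296 = 71.3% → the gum
Heavy smokers: varenicline 19/88 = 21.6%, the gum 625/1904 = 32.8% → the gum
Overall: varenicline 1328/2284 = 58.1%, the gum 1373/3011 = 45.6% → varenicline
The gum wins each dependence group but varenicline wins overall — the comparison reverses. The gum's participants skew toward heavy smokers, which has a lower base rate.

Yes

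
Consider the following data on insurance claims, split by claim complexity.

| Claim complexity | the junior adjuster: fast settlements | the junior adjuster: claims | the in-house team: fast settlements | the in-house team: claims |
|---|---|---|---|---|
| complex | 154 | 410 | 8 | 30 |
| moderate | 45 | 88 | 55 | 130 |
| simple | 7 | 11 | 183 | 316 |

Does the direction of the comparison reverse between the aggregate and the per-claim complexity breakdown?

Yes

Complex: the junior adjuster 154/410 = 37.6%, the in-house team 8/30 = 26.7% → the junior adjuster
Moderate: the junior adjuster 45/88 = 51.1%, the in-house team 55/130 = 42.3% → the junior adjuster
Simple: the junior adjuster 7/11 = 63.6%, the in-house team 183/316 = 57.9% → the junior adjuster
Overall: the junior adjuster 206/509 = 40.5%, the in-house team 246/476 = 51.7% → the in-house team
The junior adjuster wins each claim group but the in-house team wins overall — the comparison reverses. The junior adjuster's claims skew toward complex, which has a lower base rate.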